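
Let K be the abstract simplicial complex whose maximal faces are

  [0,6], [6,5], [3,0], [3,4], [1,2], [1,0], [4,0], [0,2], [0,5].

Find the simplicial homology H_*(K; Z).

We work with the vertex ordering 0 < 1 < 2 < 3 < 4 < 5 < 6. The simplices of K, each written with vertices in increasing order, are:

  0-simplices (7): [0], [1], [2], [3], [4], [5], [6]
  1-simplices (9): [0,1], [0,2], [0,3], [0,4], [0,5], [0,6], [1,2], [3,4], [5,6]

so the chain groups are C_0 ≅ Z^7, C_1 ≅ Z^9.

The boundary map ∂_1: C_1 → C_0 maps an edge to its endpoints' difference, ∂[p,q] = q − p.
The 7×9 boundary matrix has rank 6 and Smith normal form diag(1,1,1,1,1,1).

Reading off H_k = ker ∂_k / im ∂_{k+1}:

  H_0: rank C_0 − rank ∂_1 = 7 − 6 = 1, and the invariant factors of ∂_1 are all 1, so H_0 = Z.
  H_1: rank ker ∂_1 − rank ∂_2 = (9 − 6) − 0 = 3, and there is no ∂_2, so H_1 = Z^3.

H_0 = Z,  H_1 = Z^3.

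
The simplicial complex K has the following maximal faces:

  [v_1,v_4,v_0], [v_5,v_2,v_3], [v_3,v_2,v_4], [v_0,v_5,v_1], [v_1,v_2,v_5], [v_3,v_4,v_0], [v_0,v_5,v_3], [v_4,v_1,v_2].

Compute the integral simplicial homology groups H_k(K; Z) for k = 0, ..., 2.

H_0 ≅ Z,  H_1 = 0,  H_2 ≅ Z.

Fix the vertex order v_0 < v_1 < v_2 < v_3 < v_4 < v_5 and write every simplex with vertices in increasing order. Then dim K = 2 and the simplices of K are:

  0-simplices (6): [v_0], [v_1], [v_2], [v_3], [v_4], [v_5]
  1-simplices (12): [v_0,v_1], [v_0,v_3], [v_0,v_4], [v_0,v_5], [v_1,v_2], [v_1,v_4], [v_1,v_5], [v_2,v_3], [v_2,v_4], [v_2,v_5], [v_3,v_4], [v_3,v_5]
  2-simplices (8): [v_0,v_1,v_4], [v_0,v_1,v_5], [v_0,v_3,v_4], [v_0,v_3,v_5], [v_1,v_2,v_4], [v_1,v_2,v_5], [v_2,v_3,v_4], [v_2,v_3,v_5]

Hence C_0 ≅ Z^6, C_1 ≅ Z^12, C_2 ≅ Z^8.

Boundary ∂_1: C_1 → C_0 sends each edge [p,q] (with p < q) to q − p.
The 6×12 boundary matrix has rank 5 and Smith normal form diag(1,1,1,1,1).

Boundary ∂_2: C_2 → C_1 sends each 2-simplex [p,q,r] to [q,r] − [p,r] + [p,q]. For instance
  ∂[v_0,v_3,v_4] = [v_3,v_4] − [v_0,v_4] + [v_0,v_3],
  ∂[v_1,v_2,v_5] = [v_2,v_5] − [v_1,v_5] + [v_1,v_2].
This gives a 12×8 integer matrix of rank 7; reducing to Smith normal form yields diagonal entries (1,1,1,1,1,1,1).

From H_k ≅ ker(∂_k) / im(∂_{k+1}) we obtain:

  H_0: rank C_0 − rank ∂_1 = 6 − 5 = 1, and the invariant factors of ∂_1 are all 1, so H_0 = Z.
  H_1: rank ker ∂_1 − rank ∂_2 = (12 − 5) − 7 = 0, and the invariant factors of ∂_2 are all 1, so H_1 = 0.
  H_2: rank ker ∂_2 − rank ∂_3 = (8 − 7) − 0 = 1, and there is no ∂_3, so H_2 = Z.

(K is a triangulation of the 2-sphere S^2.)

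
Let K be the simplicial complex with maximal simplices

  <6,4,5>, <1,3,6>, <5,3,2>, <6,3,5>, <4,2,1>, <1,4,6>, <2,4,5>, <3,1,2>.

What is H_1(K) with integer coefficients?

H_1 = 0.

We work with the vertex ordering 1 < 2 < 3 < 4 < 5 < 6. The simplices of K, each written with vertices in increasing order, are:

  0-simplices (6): [1], [2], [3], [4], [5], [6]
  1-simplices (12): [1,2], [1,3], [1,4], [1,6], [2,3], [2,4], [2,5], [3,5], [3,6], [4,5], [4,6], [5,6]
  2-simplices (8): [1,2,3], [1,2,4], [1,3,6], [1,4,6], [2,3,5], [2,4,5], [3,5,6], [4,5,6]

giving chain groups C_0 ≅ Z^6, C_1 ≅ Z^12, C_2 ≅ Z^8.

∂_1: C_1 → C_0 maps an edge to its endpoints' difference, ∂[p,q] = q − p. For instance
  ∂[3,6] = [6] − [3].
The resulting 6×12 matrix has rank 5, and its Smith normal form has invariant factors (1,1,1,1,1).

∂_2: C_2 → C_1 sends each 2-simplex [p,q,r] to [q,r] − [p,r] + [p,q]. For instance
  ∂[1,2,4] = [2,4] − [1,4] + [1,2],
  ∂[1,2,3] = [2,3] − [1,3] + [1,2].
The 12×8 boundary matrix has rank 7 and Smith normal form diag(1,1,1,1,1,1,1).

Now H_k = ker ∂_k / im ∂_{k+1}, so:

  H_1: rank ker ∂_1 − rank ∂_2 = (12 − 5) − 7 = 0, and the invariant factors of ∂_2 are all 1, so H_1 ≅ 0.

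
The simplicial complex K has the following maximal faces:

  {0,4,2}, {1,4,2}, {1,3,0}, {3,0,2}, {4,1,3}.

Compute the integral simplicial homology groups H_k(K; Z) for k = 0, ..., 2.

We work with the vertex ordering 0 < 1 < 2 < 3 < 4. The simplices of K, each written with vertices in increasing order, are:

  0-simplices (5): [0], [1], [2], [3], [4]
  1-simplices (10): [0,1], [0,2], [0,3], [0,4], [1,2], [1,3], [1,4], [2,3], [2,4], [3,4]
  2-simplices (5): [0,1,3], [0,2,3], [0,2,4], [1,2,4], [1,3,4]

so the chain groups are C_0 ≅ Z^5, C_1 ≅ Z^10, C_2 ≅ Z^5.

∂_1: C_1 → C_0 sends each edge [p,q] (with p < q) to q − p. For instance
  ∂[3,4] = [4] − [3].
The 5×10 boundary matrix has rank 4 and Smith normal form diag(1,1,1,1).

Boundary ∂_2: C_2 → C_1 maps a triangle to the signed sum of its edges. For instance
  ∂[1,2,4] = [2,4] − [1,4] + [1,2],
  ∂[0,2,4] = [2,4] − [0,4] + [0,2].
This gives a 10×5 integer matrix of rank 5; reducing to Smith normal form yields diagonal entries (1,1,1,1,1).

Computing H_k = (kernel of ∂_k) / (image of ∂_{k+1}):

  H_0: rank C_0 − rank ∂_1 = 5 − 4 = 1, and the invariant factors of ∂_1 are all 1, so H_0 ≅ Z.
  H_1: rank ker ∂_1 − rank ∂_2 = (10 − 4) − 5 = 1, and the invariant factors of ∂_2 are all 1, so H_1 ≅ Z.
  H_2: rank ker ∂_2 − rank ∂_3 = (5 − 5) − 0 = 0, and there is no ∂_3, so H_2 ≅ 0.

H_0 ≅ Z,  H_1 ≅ Z,  H_2 = 0.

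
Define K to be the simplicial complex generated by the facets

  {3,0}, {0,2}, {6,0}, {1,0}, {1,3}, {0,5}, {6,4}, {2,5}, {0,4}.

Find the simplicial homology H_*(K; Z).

H_0 ≅ Z,  H_1 ≅ Z^3.

Take the total order 0 < 1 < 2 < 3 < 4 < 5 < 6 on the vertex set. Then K (dimension 1) consists of the simplices:

  0-simplices (7): [0], [1], [2], [3], [4], [5], [6]
  1-simplices (9): [0,1], [0,2], [0,3], [0,4], [0,5], [0,6], [1,3], [2,5], [4,6]

so the chain groups are C_0 ≅ Z^7, C_1 ≅ Z^9.

The boundary map ∂_1: C_1 → C_0 is given by ∂[p,q] = [q] − [p]. For instance
  ∂[2,5] = [5] − [2].
The 7×9 boundary matrix has rank 6 and Smith normal form diag(1,1,1,1,1,1).

From H_k ≅ ker(∂_k) / im(∂_{k+1}) we obtain:

  H_0: rank C_0 − rank ∂_1 = 7 − 6 = 1, and the invariant factors of ∂_1 are all 1, so H_0 = Z.
  H_1: rank ker ∂_1 − rank ∂_2 = (9 − 6) − 0 = 3, and there is no ∂_2, so H_1 = Z^3.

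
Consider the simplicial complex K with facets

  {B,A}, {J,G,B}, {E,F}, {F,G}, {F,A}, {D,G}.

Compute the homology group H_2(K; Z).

K has 7 vertices, 8 edges, 1 triangle.
rank ∂_2 = 1, rank ∂_3 = 0 ⇒ b_2 = 1 − 1 − 0 = 0. So H_2 = 0.

H_2 = 0.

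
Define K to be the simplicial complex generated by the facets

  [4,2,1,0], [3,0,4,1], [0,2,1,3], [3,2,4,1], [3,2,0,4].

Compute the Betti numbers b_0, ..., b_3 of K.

b_0 = 1, b_1 = 0, b_2 = 0, b_3 = 1.

Order the vertices as 0 < 1 < 2 < 3 < 4. Listing each simplex with vertices in this order, K has dimension 3 with simplices:

  0-simplices (5): [0], [1], [2], [3], [4]
  1-simplices (10): [0,1], [0,2], [0,3], [0,4], [1,2], [1,3], [1,4], [2,3], [2,4], [3,4]
  2-simplices (10): [0,1,2], [0,1,3], [0,1,4], [0,2,3], [0,2,4], [0,3,4], [1,2,3], [1,2,4], [1,3,4], [2,3,4]
  3-simplices (5): [0,1,2,3], [0,1,2,4], [0,1,3,4], [0,2,3,4], [1,2,3,4]

giving chain groups C_0 ≅ Z^5, C_1 ≅ Z^10, C_2 ≅ Z^10, C_3 ≅ Z^5.

The boundary map ∂_1: C_1 → C_0 sends each edge [p,q] (with p < q) to q − p. For instance
  ∂[0,2] = [2] − [0].
The 5×10 boundary matrix has rank 4 and Smith normal form diag(1,1,1,1).

The boundary map ∂_2: C_2 → C_1 sends each 2-simplex [p,q,r] to [q,r] − [p,r] + [p,q]. For instance
  ∂[0,3,4] = [3,4] − [0,4] + [0,3],
  ∂[0,1,3] = [1,3] − [0,3] + [0,1].
This gives a 10×10 integer matrix of rank 6; reducing to Smith normal form yields diagonal entries (1,1,1,1,1,1).

Boundary ∂_3: C_3 → C_2 sends each 3-simplex σ to the alternating sum Σ_i (−1)^i (σ with its i-th vertex removed). For instance
  ∂[1,2,3,4] = [2,3,4] − [1,3,4] + [1,2,4] − [1,2,3],
  ∂[0,1,2,4] = [1,2,4] − [0,2,4] + [0,1,4] − [0,1,2].
The resulting 10×5 matrix has rank 4, and its Smith normal form has invariant factors (1,1,1,1).

From H_k ≅ ker(∂_k) / im(∂_{k+1}) we obtain:

  H_0: rank C_0 − rank ∂_1 = 5 − 4 = 1, and the invariant factors of ∂_1 are all 1, so H_0 ≅ Z.
  H_1: rank ker ∂_1 − rank ∂_2 = (10 − 4) − 6 = 0, and the invariant factors of ∂_2 are all 1, so H_1 ≅ 0.
  H_2: rank ker ∂_2 − rank ∂_3 = (10 − 6) − 4 = 0, and the invariant factors of ∂_3 are all 1, so H_2 ≅ 0.
  H_3: rank ker ∂_3 − rank ∂_4 = (5 − 4) − 0 = 1, and there is no ∂_4, so H_3 ≅ Z.

As a check, the Euler characteristic is 5 − 10 + 10 − 5 = 0, which agrees with 1 − 0 + 0 − 1 = 0.

Hence the Betti numbers are b_0 = 1, b_1 = 0, b_2 = 0, b_3 = 1.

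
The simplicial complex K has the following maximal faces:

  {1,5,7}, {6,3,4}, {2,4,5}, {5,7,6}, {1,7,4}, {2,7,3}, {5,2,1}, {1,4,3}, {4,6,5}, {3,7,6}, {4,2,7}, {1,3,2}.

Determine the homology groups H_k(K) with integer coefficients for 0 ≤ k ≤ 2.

Order the vertices as 1 < 2 < 3 < 4 < 5 < 6 < 7. Listing each simplex with vertices in this order, K has dimension 2 with simplices:

  0-simplices (7): [1], [2], [3], [4], [5], [6], [7]
  1-simplices (18): [1,2], [1,3], [1,4], [1,5], [1,7], [2,3], [2,4], [2,5], [2,7], [3,4], [3,6], [3,7], [4,5], [4,6], [4,7], [5,6], [5,7], [6,7]
  2-simplices (12): [1,2,3], [1,2,5], [1,3,4], [1,4,7], [1,5,7], [2,3,7], [2,4,5], [2,4,7], [3,4,6], [3,6,7], [4,5,6], [5,6,7]

giving chain groups C_0 ≅ Z^7, C_1 ≅ Z^18, C_2 ≅ Z^12.

Boundary ∂_1: C_1 → C_0 sends each edge [p,q] (with p < q) to q − p.
This gives a 7×18 integer matrix of rank 6; reducing to Smith normal form yields diagonal entries (1,1,1,1,1,1).

∂_2: C_2 → C_1 acts by ∂[p,q,r] = [q,r] − [p,r] + [p,q]. For instance
  ∂[3,4,6] = [4,6] − [3,6] + [3,4],
  ∂[2,3,7] = [3,7] − [2,7] + [2,3].
The resulting 18×12 matrix has rank 12, and its Smith normal form has invariant factors (1,1,1,1,1,1,1,1,1,1,1,2).

Reading off H_k = ker ∂_k / im ∂_{k+1}:

  H_0: rank C_0 − rank ∂_1 = 7 − 6 = 1, and the invariant factors of ∂_1 are all 1, so H_0 ≅ Z.
  H_1: rank ker ∂_1 − rank ∂_2 = (18 − 6) − 12 = 0, and ∂_2 has invariant factor 2 > 1, so H_1 ≅ Z/2Z.
  H_2: rank ker ∂_2 − rank ∂_3 = (12 − 12) − 0 = 0, and there is no ∂_3, so H_2 ≅ 0.

As a check, the Euler characteristic is 7 − 18 + 12 = 1, which agrees with 1 − 0 + 0 = 1.

H_0 ≅ Z,  H_1 ≅ Z/2Z,  H_2 = 0.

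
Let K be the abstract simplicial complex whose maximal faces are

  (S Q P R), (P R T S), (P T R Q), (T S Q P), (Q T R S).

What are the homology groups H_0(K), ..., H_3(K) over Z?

H_0 ≅ Z,  H_1 = 0,  H_2 = 0,  H_3 ≅ Z.

Take the total order P < Q < R < S < T on the vertex set. Then K (dimension 3) consists of the simplices:

  0-simplices (5): P, Q, R, S, T
  1-simplices (10): PQ, PR, PS, PT, QR, QS, QT, RS, RT, ST
  2-simplices (10): PQR, PQS, PQT, PRS, PRT, PST, QRS, QRT, QST, RST
  3-simplices (5): PQRS, PQRT, PQST, PRST, QRST

so the chain groups are C_0 ≅ Z^5, C_1 ≅ Z^10, C_2 ≅ Z^10, C_3 ≅ Z^5.

The boundary map ∂_1: C_1 → C_0 sends each edge [p,q] (with p < q) to q − p. For instance
  ∂PS = S − P.
The 5×10 boundary matrix has rank 4 and Smith normal form diag(1,1,1,1).

∂_2: C_2 → C_1 maps a triangle to the signed sum of its edges. For instance
  ∂PQT = QT − PT + PQ,
  ∂PRS = RS − PS + PR.
The 10×10 boundary matrix has rank 6 and Smith normal form diag(1,1,1,1,1,1).

Boundary ∂_3: C_3 → C_2 sends each 3-simplex σ to the alternating sum Σ_i (−1)^i (σ with its i-th vertex removed). For instance
  ∂QRST = RST − QST + QRT − QRS,
  ∂PQRT = QRT − PRT + PQT − PQR.
The resulting 10×5 matrix has rank 4, and its Smith normal form has invariant factors (1,1,1,1).

Computing H_k = (kernel of ∂_k) / (image of ∂_{k+1}):

  H_0: rank C_0 − rank ∂_1 = 5 − 4 = 1, and the invariant factors of ∂_1 are all 1, so H_0 ≅ Z.
  H_1: rank ker ∂_1 − rank ∂_2 = (10 − 4) − 6 = 0, and the invariant factors of ∂_2 are all 1, so H_1 ≅ 0.
  H_2: rank ker ∂_2 − rank ∂_3 = (10 − 6) − 4 = 0, and the invariant factors of ∂_3 are all 1, so H_2 ≅ 0.
  H_3: rank ker ∂_3 − rank ∂_4 = (5 − 4) − 0 = 1, and there is no ∂_4, so H_3 ≅ Z.

As a check, the Euler characteristic is 5 − 10 + 10 − 5 = 0, which agrees with 1 − 0 + 0 − 1 = 0.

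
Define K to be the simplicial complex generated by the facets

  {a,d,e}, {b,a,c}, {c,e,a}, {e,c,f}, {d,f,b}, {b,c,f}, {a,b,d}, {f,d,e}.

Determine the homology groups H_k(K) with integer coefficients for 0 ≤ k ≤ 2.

H_0 ≅ Z,  H_1 = 0,  H_2 ≅ Z.

Order the vertices as a < b < c < d < e < f. Listing each simplex with vertices in this order, K has dimension 2 with simplices:

  0-simplices (6): a, b, c, d, e, f
  1-simplices (12): ab, ac, ad, ae, bc, bd, bf, ce, cf, de, df, ef
  2-simplices (8): abc, abd, ace, ade, bcf, bdf, cef, def

so the chain groups are C_0 ≅ Z^6, C_1 ≅ Z^12, C_2 ≅ Z^8.

The boundary map ∂_1: C_1 → C_0 maps an edge to its endpoints' difference, ∂[p,q] = q − p.
The resulting 6×12 matrix has rank 5, and its Smith normal form has invariant factors (1,1,1,1,1).

The boundary map ∂_2: C_2 → C_1 sends each 2-simplex [p,q,r] to [q,r] − [p,r] + [p,q]. For instance
  ∂def = ef − df + de,
  ∂abd = bd − ad + ab.
This gives a 12×8 integer matrix of rank 7; reducing to Smith normal form yields diagonal entries (1,1,1,1,1,1,1).

Now H_k = ker ∂_k / im ∂_{k+1}, so:

  H_0: rank C_0 − rank ∂_1 = 6 − 5 = 1, and the invariant factors of ∂_1 are all 1, so H_0 ≅ Z.
  H_1: rank ker ∂_1 − rank ∂_2 = (12 − 5) − 7 = 0, and the invariant factors of ∂_2 are all 1, so H_1 ≅ 0.
  H_2: rank ker ∂_2 − rank ∂_3 = (8 − 7) − 0 = 1, and there is no ∂_3, so H_2 ≅ Z.

As a check, the Euler characteristic is 6 − 12 + 8 = 2, which agrees with 1 − 0 + 1 = 2.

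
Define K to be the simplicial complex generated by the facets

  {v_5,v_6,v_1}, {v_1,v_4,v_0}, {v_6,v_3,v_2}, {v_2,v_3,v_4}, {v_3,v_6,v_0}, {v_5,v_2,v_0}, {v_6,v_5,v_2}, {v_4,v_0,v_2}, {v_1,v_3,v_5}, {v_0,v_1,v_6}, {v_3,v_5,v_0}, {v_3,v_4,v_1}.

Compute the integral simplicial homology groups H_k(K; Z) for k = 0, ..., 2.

Fix the vertex order v_0 < v_1 < v_2 < v_3 < v_4 < v_5 < v_6 and write every simplex with vertices in increasing order. Then dim K = 2 and the simplices of K are:

  0-simplices (7): [v_0], [v_1], [v_2], [v_3], [v_4], [v_5], [v_6]
  1-simplices (18): (18 of them)
  2-simplices (12): (12 of them)

Hence C_0 ≅ Z^7, C_1 ≅ Z^18, C_2 ≅ Z^12.

Boundary ∂_1: C_1 → C_0 sends each edge [p,q] (with p < q) to q − p.
The 7×18 boundary matrix has rank 6 and Smith normal form diag(1,1,1,1,1,1).

Boundary ∂_2: C_2 → C_1 acts by ∂[p,q,r] = [q,r] − [p,r] + [p,q]. For instance
  ∂[v_0,v_1,v_4] = [v_1,v_4] − [v_0,v_4] + [v_0,v_1],
  ∂[v_1,v_3,v_5] = [v_3,v_5] − [v_1,v_5] + [v_1,v_3].
The resulting 18×12 matrix has rank 12, and its Smith normal form has invariant factors (1,1,1,1,1,1,1,1,1,1,1,2).

Now H_k = ker ∂_k / im ∂_{k+1}, so:

  H_0: rank C_0 − rank ∂_1 = 7 − 6 = 1, and the invariant factors of ∂_1 are all 1, so H_0 = Z.
  H_1: rank ker ∂_1 − rank ∂_2 = (18 − 6) − 12 = 0, and ∂_2 has invariant factor 2 > 1, so H_1 = Z/2.
  H_2: rank ker ∂_2 − rank ∂_3 = (12 − 12) − 0 = 0, and there is no ∂_3, so H_2 = 0.

As a check, the Euler characteristic is 7 − 18 + 12 = 1, which agrees with 1 − 0 + 0 = 1.

H_0 = Z,  H_1 = Z/2,  H_2 = 0.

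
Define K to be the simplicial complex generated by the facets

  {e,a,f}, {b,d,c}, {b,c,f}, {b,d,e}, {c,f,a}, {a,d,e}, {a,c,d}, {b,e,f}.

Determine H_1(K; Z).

K has 6 vertices, 12 edges, 8 triangles.
rank ∂_1 = 5, rank ∂_2 = 7 ⇒ b_1 = 12 − 5 − 7 = 0; all invariant factors of ∂_2 are 1 so no torsion. So H_1 = 0.

H_1 = 0.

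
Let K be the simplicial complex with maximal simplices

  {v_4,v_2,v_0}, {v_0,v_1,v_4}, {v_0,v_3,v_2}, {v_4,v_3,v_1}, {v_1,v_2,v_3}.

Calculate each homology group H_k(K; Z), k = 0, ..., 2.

Take the total order v_0 < v_1 < v_2 < v_3 < v_4 on the vertex set. Then K (dimension 2) consists of the simplices:

  0-simplices (5): [v_0], [v_1], [v_2], [v_3], [v_4]
  1-simplices (10): [v_0,v_1], [v_0,v_2], [v_0,v_3], [v_0,v_4], [v_1,v_2], [v_1,v_3], [v_1,v_4], [v_2,v_3], [v_2,v_4], [v_3,v_4]
  2-simplices (5): [v_0,v_1,v_4], [v_0,v_2,v_3], [v_0,v_2,v_4], [v_1,v_2,v_3], [v_1,v_3,v_4]

giving chain groups C_0 ≅ Z^5, C_1 ≅ Z^10, C_2 ≅ Z^5.

The boundary map ∂_1: C_1 → C_0 sends each edge [p,q] (with p < q) to q − p.
As a 5×10 matrix over Z this has rank 4, with invariant factors (1,1,1,1).

Boundary ∂_2: C_2 → C_1 sends each 2-simplex [p,q,r] to [q,r] − [p,r] + [p,q]. For instance
  ∂[v_0,v_2,v_4] = [v_2,v_4] − [v_0,v_4] + [v_0,v_2],
  ∂[v_0,v_2,v_3] = [v_2,v_3] − [v_0,v_3] + [v_0,v_2].
The resulting 10×5 matrix has rank 5, and its Smith normal form has invariant factors (1,1,1,1,1).

Computing H_k = (kernel of ∂_k) / (image of ∂_{k+1}):

  H_0: rank C_0 − rank ∂_1 = 5 − 4 = 1, and the invariant factors of ∂_1 are all 1, so H_0 = Z.
  H_1: rank ker ∂_1 − rank ∂_2 = (10 − 4) − 5 = 1, and the invariant factors of ∂_2 are all 1, so H_1 = Z.
  H_2: rank ker ∂_2 − rank ∂_3 = (5 − 5) − 0 = 0, and there is no ∂_3, so H_2 = 0.

As a check, the Euler characteristic is 5 − 10 + 5 = 0, which agrees with 1 − 1 + 0 = 0.

H_0 = Z,  H_1 = Z,  H_2 = 0.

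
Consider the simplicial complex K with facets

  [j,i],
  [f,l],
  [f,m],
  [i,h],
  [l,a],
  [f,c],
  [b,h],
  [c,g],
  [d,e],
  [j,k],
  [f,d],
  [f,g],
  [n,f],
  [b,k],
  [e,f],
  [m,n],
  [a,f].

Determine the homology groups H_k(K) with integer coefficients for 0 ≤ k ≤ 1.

K has 14 vertices, 17 edges.
rank ∂_0 = 0, rank ∂_1 = 12 ⇒ b_0 = 14 − 0 − 12 = 2; all invariant factors of ∂_1 are 1 so no torsion. So H_0 ≅ Z^2.
rank ∂_1 = 12, rank ∂_2 = 0 ⇒ b_1 = 17 − 12 − 0 = 5. So H_1 ≅ Z^5.

H_0 ≅ Z^2,  H_1 ≅ Z^5.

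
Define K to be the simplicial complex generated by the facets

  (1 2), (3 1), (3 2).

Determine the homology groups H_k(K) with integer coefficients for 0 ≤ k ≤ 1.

Fix the vertex order 1 < 2 < 3 and write every simplex with vertices in increasing order. Then dim K = 1 and the simplices of K are:

  0-simplices (3): [1], [2], [3]
  1-simplices (3): [1,2], [1,3], [2,3]

giving chain groups C_0 ≅ Z^3, C_1 ≅ Z^3.

The boundary map ∂_1: C_1 → C_0 is given by ∂[p,q] = [q] − [p].
This gives a 3×3 integer matrix of rank 2; reducing to Smith normal form yields diagonal entries (1,1).

Reading off H_k = ker ∂_k / im ∂_{k+1}:

  H_0: rank C_0 − rank ∂_1 = 3 − 2 = 1, and the invariant factors of ∂_1 are all 1, so H_0 ≅ Z.
  H_1: rank ker ∂_1 − rank ∂_2 = (3 − 2) − 0 = 1, and there is no ∂_2, so H_1 ≅ Z.

As a check, the Euler characteristic is 3 − 3 = 0, which agrees with 1 − 1 = 0.

H_0 ≅ Z,  H_1 ≅ Z.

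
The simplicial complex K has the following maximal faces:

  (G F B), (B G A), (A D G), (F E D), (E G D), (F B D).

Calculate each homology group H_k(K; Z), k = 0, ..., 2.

Take the total order A < B < D < E < F < G on the vertex set. Then K (dimension 2) consists of the simplices:

  0-simplices (6): A, B, D, E, F, G
  1-simplices (12): AB, AD, AG, BD, BF, BG, DE, DF, DG, EF, EG, FG
  2-simplices (6): ABG, ADG, BDF, BFG, DEF, DEG

so the chain groups are C_0 ≅ Z^6, C_1 ≅ Z^12, C_2 ≅ Z^6.

The boundary map ∂_1: C_1 → C_0 is given by ∂[p,q] = [q] − [p]. For instance
  ∂AG = G − A.
The 6×12 boundary matrix has rank 5 and Smith normal form diag(1,1,1,1,1).

∂_2: C_2 → C_1 acts by ∂[p,q,r] = [q,r] − [p,r] + [p,q]. For instance
  ∂BDF = DF − BF + BD,
  ∂ADG = DG − AG + AD.
As a 12×6 matrix over Z this has rank 6, with invariant factors (1,1,1,1,1,1).

From H_k ≅ ker(∂_k) / im(∂_{k+1}) we obtain:

  H_0: rank C_0 − rank ∂_1 = 6 − 5 = 1, and the invariant factors of ∂_1 are all 1, so H_0 ≅ Z.
  H_1: rank ker ∂_1 − rank ∂_2 = (12 − 5) − 6 = 1, and the invariant factors of ∂_2 are all 1, so H_1 ≅ Z.
  H_2: rank ker ∂_2 − rank ∂_3 = (6 − 6) − 0 = 0, and there is no ∂_3, so H_2 ≅ 0.

As a check, the Euler characteristic is 6 − 12 + 6 = 0, which agrees with 1 − 1 + 0 = 0.
(K is a triangulation of the cylinder S^1 x I.)

H_0 = Z,  H_1 = Z,  H_2 = 0.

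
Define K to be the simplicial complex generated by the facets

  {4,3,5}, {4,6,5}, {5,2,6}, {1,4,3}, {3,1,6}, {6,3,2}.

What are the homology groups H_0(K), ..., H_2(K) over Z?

H_0 ≅ Z,  H_1 ≅ Z,  H_2 = 0.

We work with the vertex ordering 1 < 2 < 3 < 4 < 5 < 6. The simplices of K, each written with vertices in increasing order, are:

  0-simplices (6): [1], [2], [3], [4], [5], [6]
  1-simplices (12): [1,3], [1,4], [1,6], [2,3], [2,5], [2,6], [3,4], [3,5], [3,6], [4,5], [4,6], [5,6]
  2-simplices (6): [1,3,4], [1,3,6], [2,3,6], [2,5,6], [3,4,5], [4,5,6]

Hence C_0 ≅ Z^6, C_1 ≅ Z^12, C_2 ≅ Z^6.

∂_1: C_1 → C_0 maps an edge to its endpoints' difference, ∂[p,q] = q − p. For instance
  ∂[5,6] = [6] − [5].
As a 6×12 matrix over Z this has rank 5, with invariant factors (1,1,1,1,1).

The boundary map ∂_2: C_2 → C_1 sends each 2-simplex [p,q,r] to [q,r] − [p,r] + [p,q]. For instance
  ∂[1,3,6] = [3,6] − [1,6] + [1,3],
  ∂[3,4,5] = [4,5] − [3,5] + [3,4].
The 12×6 boundary matrix has rank 6 and Smith normal form diag(1,1,1,1,1,1).

Reading off H_k = ker ∂_k / im ∂_{k+1}:

  H_0: rank C_0 − rank ∂_1 = 6 − 5 = 1, and the invariant factors of ∂_1 are all 1, so H_0 = Z.
  H_1: rank ker ∂_1 − rank ∂_2 = (12 − 5) − 6 = 1, and the invariant factors of ∂_2 are all 1, so H_1 = Z.
  H_2: rank ker ∂_2 − rank ∂_3 = (6 − 6) − 0 = 0, and there is no ∂_3, so H_2 = 0.

As a check, the Euler characteristic is 6 − 12 + 6 = 0, which agrees with 1 − 1 + 0 = 0.
(K is a triangulation of the cylinder S^1 x I.)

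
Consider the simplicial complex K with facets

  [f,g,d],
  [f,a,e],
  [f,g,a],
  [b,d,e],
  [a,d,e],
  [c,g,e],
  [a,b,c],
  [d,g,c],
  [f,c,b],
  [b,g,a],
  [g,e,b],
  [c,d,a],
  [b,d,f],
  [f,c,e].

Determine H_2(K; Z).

Take the total order a < b < c < d < e < f < g on the vertex set. Then K (dimension 2) consists of the simplices:

  0-simplices (7): a, b, c, d, e, f, g
  1-simplices (21): ab, ac, ad, ae, af, ag, bc, bd, be, bf, bg, cd, ce, cf, cg, de, df, dg, ef, eg, fg
  2-simplices (14): abc, abg, acd, ade, aef, afg, bcf, bde, bdf, beg, cdg, cef, ceg, dfg

giving chain groups C_0 ≅ Z^7, C_1 ≅ Z^21, C_2 ≅ Z^14.

The boundary map ∂_1: C_1 → C_0 is given by ∂[p,q] = [q] − [p].
This gives a 7×21 integer matrix of rank 6; reducing to Smith normal form yields diagonal entries (1,1,1,1,1,1).

∂_2: C_2 → C_1 acts by ∂[p,q,r] = [q,r] − [p,r] + [p,q]. For instance
  ∂bde = de − be + bd,
  ∂aef = ef − af + ae.
The 21×14 boundary matrix has rank 13 and Smith normal form diag(1,1,1,1,1,1,1,1,1,1,1,1,1).

Computing H_k = (kernel of ∂_k) / (image of ∂_{k+1}):

  H_2: rank ker ∂_2 − rank ∂_3 = (14 − 13) − 0 = 1, and there is no ∂_3, so H_2 ≅ Z.

(K is a triangulation of the torus T^2.)

H_2 ≅ Z.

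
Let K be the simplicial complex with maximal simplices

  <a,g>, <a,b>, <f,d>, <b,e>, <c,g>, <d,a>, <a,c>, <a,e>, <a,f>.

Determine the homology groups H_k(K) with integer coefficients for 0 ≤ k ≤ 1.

H_0 ≅ Z,  H_1 ≅ Z^3.

Order the vertices as a < b < c < d < e < f < g. Listing each simplex with vertices in this order, K has dimension 1 with simplices:

  0-simplices (7): a, b, c, d, e, f, g
  1-simplices (9): ab, ac, ad, ae, af, ag, be, cg, df

Hence C_0 ≅ Z^7, C_1 ≅ Z^9.

∂_1: C_1 → C_0 maps an edge to its endpoints' difference, ∂[p,q] = q − p. For instance
  ∂ae = e − a.
The 7×9 boundary matrix has rank 6 and Smith normal form diag(1,1,1,1,1,1).

From H_k ≅ ker(∂_k) / im(∂_{k+1}) we obtain:

  H_0: rank C_0 − rank ∂_1 = 7 − 6 = 1, and the invariant factors of ∂_1 are all 1, so H_0 = Z.
  H_1: rank ker ∂_1 − rank ∂_2 = (9 − 6) − 0 = 3, and there is no ∂_2, so H_1 = Z^3.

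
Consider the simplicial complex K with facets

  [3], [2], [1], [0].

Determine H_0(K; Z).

K has 4 vertices.
rank ∂_0 = 0, rank ∂_1 = 0 ⇒ b_0 = 4 − 0 − 0 = 4. So H_0 = Z^4.

H_0 ≅ Z^4.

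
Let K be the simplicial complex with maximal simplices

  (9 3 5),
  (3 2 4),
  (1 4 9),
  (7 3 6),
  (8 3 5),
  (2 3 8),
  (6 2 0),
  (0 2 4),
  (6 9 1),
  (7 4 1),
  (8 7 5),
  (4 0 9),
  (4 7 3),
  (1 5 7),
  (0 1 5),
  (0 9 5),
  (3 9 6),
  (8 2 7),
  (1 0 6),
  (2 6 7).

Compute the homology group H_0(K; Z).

K has 10 vertices, 30 edges, 20 triangles.
rank ∂_0 = 0, rank ∂_1 = 9 ⇒ b_0 = 10 − 0 − 9 = 1; all invariant factors of ∂_1 are 1 so no torsion. So H_0 ≅ Z.

H_0 = Z.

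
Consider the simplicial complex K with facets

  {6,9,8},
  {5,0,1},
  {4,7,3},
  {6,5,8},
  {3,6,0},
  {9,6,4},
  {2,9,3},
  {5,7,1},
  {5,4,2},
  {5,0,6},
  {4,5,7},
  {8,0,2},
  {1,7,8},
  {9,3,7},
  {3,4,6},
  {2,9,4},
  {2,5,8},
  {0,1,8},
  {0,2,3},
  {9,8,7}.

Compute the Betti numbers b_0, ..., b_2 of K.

Take the total order 0 < 1 < 2 < 3 < 4 < 5 < 6 < 7 < 8 < 9 on the vertex set. Then K (dimension 2) consists of the simplices:

  0-simplices (10): [0], [1], [2], [3], [4], [5], [6], [7], [8], [9]
  1-simplices (30): (30 of them)
  2-simplices (20): (20 of them)

so the chain groups are C_0 ≅ Z^10, C_1 ≅ Z^30, C_2 ≅ Z^20.

Boundary ∂_1: C_1 → C_0 is given by ∂[p,q] = [q] − [p]. For instance
  ∂[1,7] = [7] − [1].
This gives a 10×30 integer matrix of rank 9; reducing to Smith normal form yields diagonal entries (1,1,1,1,1,1,1,1,1).

Boundary ∂_2: C_2 → C_1 acts by ∂[p,q,r] = [q,r] − [p,r] + [p,q]. For instance
  ∂[0,2,3] = [2,3] − [0,3] + [0,2],
  ∂[3,7,9] = [7,9] − [3,9] + [3,7].
The 30×20 boundary matrix has rank 20 and Smith normal form diag(1,1,1,1,1,1,1,1,1,1,1,1,1,1,1,1,1,1,1,2).

Now H_k = ker ∂_k / im ∂_{k+1}, so:

  H_0: rank C_0 − rank ∂_1 = 10 − 9 = 1, and the invariant factors of ∂_1 are all 1, so H_0 ≅ Z.
  H_1: rank ker ∂_1 − rank ∂_2 = (30 − 9) − 20 = 1, and ∂_2 has invariant factor 2 > 1, so H_1 ≅ Z ⊕ Z/2.
  H_2: rank ker ∂_2 − rank ∂_3 = (20 − 20) − 0 = 0, and there is no ∂_3, so H_2 ≅ 0.

As a check, the Euler characteristic is 10 − 30 + 20 = 0, which agrees with 1 − 1 + 0 = 0.
(K is a triangulation of the Klein bottle.)

Hence the Betti numbers are b_0 = 1, b_1 = 1, b_2 = 0.

b_0 = 1, b_1 = 1, b_2 = 0.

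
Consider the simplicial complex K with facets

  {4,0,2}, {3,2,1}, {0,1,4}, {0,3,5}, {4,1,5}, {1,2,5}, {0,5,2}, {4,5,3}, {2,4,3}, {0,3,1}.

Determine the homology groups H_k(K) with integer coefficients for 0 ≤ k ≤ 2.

H_0 ≅ Z,  H_1 ≅ Z/2,  H_2 = 0.

Take the total order 0 < 1 < 2 < 3 < 4 < 5 on the vertex set. Then K (dimension 2) consists of the simplices:

  0-simplices (6): [0], [1], [2], [3], [4], [5]
  1-simplices (15): [0,1], [0,2], [0,3], [0,4], [0,5], [1,2], [1,3], [1,4], [1,5], [2,3], [2,4], [2,5], [3,4], [3,5], [4,5]
  2-simplices (10): [0,1,3], [0,1,4], [0,2,4], [0,2,5], [0,3,5], [1,2,3], [1,2,5], [1,4,5], [2,3,4], [3,4,5]

giving chain groups C_0 ≅ Z^6, C_1 ≅ Z^15, C_2 ≅ Z^10.

Boundary ∂_1: C_1 → C_0 is given by ∂[p,q] = [q] − [p]. For instance
  ∂[1,3] = [3] − [1].
This gives a 6×15 integer matrix of rank 5; reducing to Smith normal form yields diagonal entries (1,1,1,1,1).

The boundary map ∂_2: C_2 → C_1 acts by ∂[p,q,r] = [q,r] − [p,r] + [p,q]. For instance
  ∂[0,1,3] = [1,3] − [0,3] + [0,1],
  ∂[1,2,3] = [2,3] − [1,3] + [1,2].
The 15×10 boundary matrix has rank 10 and Smith normal form diag(1,1,1,1,1,1,1,1,1,2).

Computing H_k = (kernel of ∂_k) / (image of ∂_{k+1}):

  H_0: rank C_0 − rank ∂_1 = 6 − 5 = 1, and the invariant factors of ∂_1 are all 1, so H_0 = Z.
  H_1: rank ker ∂_1 − rank ∂_2 = (15 − 5) − 10 = 0, and ∂_2 has invariant factor 2 > 1, so H_1 = Z/2.
  H_2: rank ker ∂_2 − rank ∂_3 = (10 − 10) − 0 = 0, and there is no ∂_3, so H_2 = 0.

As a check, the Euler characteristic is 6 − 15 + 10 = 1, which agrees with 1 − 0 + 0 = 1.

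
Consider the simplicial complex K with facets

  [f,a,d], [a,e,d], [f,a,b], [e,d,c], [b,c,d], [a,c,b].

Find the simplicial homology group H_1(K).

H_1 = Z.

We work with the vertex ordering a < b < c < d < e < f. The simplices of K, each written with vertices in increasing order, are:

  0-simplices (6): a, b, c, d, e, f
  1-simplices (12): ab, ac, ad, ae, af, bc, bd, bf, cd, ce, de, df
  2-simplices (6): abc, abf, ade, adf, bcd, cde

Hence C_0 ≅ Z^6, C_1 ≅ Z^12, C_2 ≅ Z^6.

Boundary ∂_1: C_1 → C_0 sends each edge [p,q] (with p < q) to q − p. For instance
  ∂ae = e − a.
As a 6×12 matrix over Z this has rank 5, with invariant factors (1,1,1,1,1).

Boundary ∂_2: C_2 → C_1 maps a triangle to the signed sum of its edges. For instance
  ∂abc = bc − ac + ab,
  ∂abf = bf − af + ab.
The resulting 12×6 matrix has rank 6, and its Smith normal form has invariant factors (1,1,1,1,1,1).

From H_k ≅ ker(∂_k) / im(∂_{k+1}) we obtain:

  H_1: rank ker ∂_1 − rank ∂_2 = (12 − 5) − 6 = 1, and the invariant factors of ∂_2 are all 1, so H_1 = Z.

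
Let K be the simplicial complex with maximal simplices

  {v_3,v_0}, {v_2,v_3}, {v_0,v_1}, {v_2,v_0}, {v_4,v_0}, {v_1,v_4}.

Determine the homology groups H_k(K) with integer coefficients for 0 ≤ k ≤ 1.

H_0 = Z,  H_1 = Z^2.

We work with the vertex ordering v_0 < v_1 < v_2 < v_3 < v_4. The simplices of K, each written with vertices in increasing order, are:

  0-simplices (5): [v_0], [v_1], [v_2], [v_3], [v_4]
  1-simplices (6): [v_0,v_1], [v_0,v_2], [v_0,v_3], [v_0,v_4], [v_1,v_4], [v_2,v_3]

giving chain groups C_0 ≅ Z^5, C_1 ≅ Z^6.

Boundary ∂_1: C_1 → C_0 maps an edge to its endpoints' difference, ∂[p,q] = q − p. For instance
  ∂[v_0,v_1] = [v_1] − [v_0].
As a 5×6 matrix over Z this has rank 4, with invariant factors (1,1,1,1).

Reading off H_k = ker ∂_k / im ∂_{k+1}:

  H_0: rank C_0 − rank ∂_1 = 5 − 4 = 1, and the invariant factors of ∂_1 are all 1, so H_0 = Z.
  H_1: rank ker ∂_1 − rank ∂_2 = (6 − 4) − 0 = 2, and there is no ∂_2, so H_1 = Z^2.

As a check, the Euler characteristic is 5 − 6 = -1, which agrees with 1 − 2 = -1.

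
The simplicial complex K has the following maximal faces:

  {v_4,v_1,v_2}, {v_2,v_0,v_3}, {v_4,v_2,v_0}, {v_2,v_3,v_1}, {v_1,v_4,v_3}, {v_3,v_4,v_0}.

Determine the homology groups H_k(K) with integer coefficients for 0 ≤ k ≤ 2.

H_0 = Z,  H_1 = 0,  H_2 = Z.

Fix the vertex order v_0 < v_1 < v_2 < v_3 < v_4 and write every simplex with vertices in increasing order. Then dim K = 2 and the simplices of K are:

  0-simplices (5): [v_0], [v_1], [v_2], [v_3], [v_4]
  1-simplices (9): [v_0,v_2], [v_0,v_3], [v_0,v_4], [v_1,v_2], [v_1,v_3], [v_1,v_4], [v_2,v_3], [v_2,v_4], [v_3,v_4]
  2-simplices (6): [v_0,v_2,v_3], [v_0,v_2,v_4], [v_0,v_3,v_4], [v_1,v_2,v_3], [v_1,v_2,v_4], [v_1,v_3,v_4]

giving chain groups C_0 ≅ Z^5, C_1 ≅ Z^9, C_2 ≅ Z^6.

∂_1: C_1 → C_0 sends each edge [p,q] (with p < q) to q − p. For instance
  ∂[v_2,v_4] = [v_4] − [v_2].
As a 5×9 matrix over Z this has rank 4, with invariant factors (1,1,1,1).

Boundary ∂_2: C_2 → C_1 maps a triangle to the signed sum of its edges. For instance
  ∂[v_1,v_2,v_3] = [v_2,v_3] − [v_1,v_3] + [v_1,v_2],
  ∂[v_1,v_2,v_4] = [v_2,v_4] − [v_1,v_4] + [v_1,v_2].
The resulting 9×6 matrix has rank 5, and its Smith normal form has invariant factors (1,1,1,1,1).

Now H_k = ker ∂_k / im ∂_{k+1}, so:

  H_0: rank C_0 − rank ∂_1 = 5 − 4 = 1, and the invariant factors of ∂_1 are all 1, so H_0 ≅ Z.
  H_1: rank ker ∂_1 − rank ∂_2 = (9 − 4) − 5 = 0, and the invariant factors of ∂_2 are all 1, so H_1 ≅ 0.
  H_2: rank ker ∂_2 − rank ∂_3 = (6 − 5) − 0 = 1, and there is no ∂_3, so H_2 ≅ Z.

As a check, the Euler characteristic is 5 − 9 + 6 = 2, which agrees with 1 − 0 + 1 = 2.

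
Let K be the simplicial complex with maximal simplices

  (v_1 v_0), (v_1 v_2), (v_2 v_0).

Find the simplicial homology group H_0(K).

We work with the vertex ordering v_0 < v_1 < v_2. The simplices of K, each written with vertices in increasing order, are:

  0-simplices (3): [v_0], [v_1], [v_2]
  1-simplices (3): [v_0,v_1], [v_0,v_2], [v_1,v_2]

so the chain groups are C_0 ≅ Z^3, C_1 ≅ Z^3.

Boundary ∂_1: C_1 → C_0 is given by ∂[p,q] = [q] − [p].
This gives a 3×3 integer matrix of rank 2; reducing to Smith normal form yields diagonal entries (1,1).

Reading off H_k = ker ∂_k / im ∂_{k+1}:

  H_0: rank C_0 − rank ∂_1 = 3 − 2 = 1, and the invariant factors of ∂_1 are all 1, so H_0 ≅ Z.

H_0 = Z.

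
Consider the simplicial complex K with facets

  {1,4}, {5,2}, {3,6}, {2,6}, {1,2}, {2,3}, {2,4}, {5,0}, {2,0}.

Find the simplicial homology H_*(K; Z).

H_0 ≅ Z,  H_1 ≅ Z^3.

We work with the vertex ordering 0 < 1 < 2 < 3 < 4 < 5 < 6. The simplices of K, each written with vertices in increasing order, are:

  0-simplices (7): [0], [1], [2], [3], [4], [5], [6]
  1-simplices (9): [0,2], [0,5], [1,2], [1,4], [2,3], [2,4], [2,5], [2,6], [3,6]

so the chain groups are C_0 ≅ Z^7, C_1 ≅ Z^9.

Boundary ∂_1: C_1 → C_0 sends each edge [p,q] (with p < q) to q − p. For instance
  ∂[1,2] = [2] − [1].
This gives a 7×9 integer matrix of rank 6; reducing to Smith normal form yields diagonal entries (1,1,1,1,1,1).

From H_k ≅ ker(∂_k) / im(∂_{k+1}) we obtain:

  H_0: rank C_0 − rank ∂_1 = 7 − 6 = 1, and the invariant factors of ∂_1 are all 1, so H_0 = Z.
  H_1: rank ker ∂_1 − rank ∂_2 = (9 − 6) − 0 = 3, and there is no ∂_2, so H_1 = Z^3.

As a check, the Euler characteristic is 7 − 9 = -2, which agrees with 1 − 3 = -2.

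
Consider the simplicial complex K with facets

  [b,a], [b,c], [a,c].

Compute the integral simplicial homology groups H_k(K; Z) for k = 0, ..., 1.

H_0 = Z,  H_1 = Z.

We work with the vertex ordering a < b < c. The simplices of K, each written with vertices in increasing order, are:

  0-simplices (3): a, b, c
  1-simplices (3): ab, ac, bc

Hence C_0 ≅ Z^3, C_1 ≅ Z^3.

Boundary ∂_1: C_1 → C_0 maps an edge to its endpoints' difference, ∂[p,q] = q − p. For instance
  ∂ab = b − a.
As a 3×3 matrix over Z this has rank 2, with invariant factors (1,1).

From H_k ≅ ker(∂_k) / im(∂_{k+1}) we obtain:

  H_0: rank C_0 − rank ∂_1 = 3 − 2 = 1, and the invariant factors of ∂_1 are all 1, so H_0 = Z.
  H_1: rank ker ∂_1 − rank ∂_2 = (3 − 2) − 0 = 1, and there is no ∂_2, so H_1 = Z.

As a check, the Euler characteristic is 3 − 3 = 0, which agrees with 1 − 1 = 0.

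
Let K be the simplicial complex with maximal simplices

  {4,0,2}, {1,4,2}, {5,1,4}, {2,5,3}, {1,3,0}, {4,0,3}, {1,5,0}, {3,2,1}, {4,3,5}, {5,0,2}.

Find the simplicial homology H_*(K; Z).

Fix the vertex order 0 < 1 < 2 < 3 < 4 < 5 and write every simplex with vertices in increasing order. Then dim K = 2 and the simplices of K are:

  0-simplices (6): [0], [1], [2], [3], [4], [5]
  1-simplices (15): [0,1], [0,2], [0,3], [0,4], [0,5], [1,2], [1,3], [1,4], [1,5], [2,3], [2,4], [2,5], [3,4], [3,5], [4,5]
  2-simplices (10): [0,1,3], [0,1,5], [0,2,4], [0,2,5], [0,3,4], [1,2,3], [1,2,4], [1,4,5], [2,3,5], [3,4,5]

Hence C_0 ≅ Z^6, C_1 ≅ Z^15, C_2 ≅ Z^10.

∂_1: C_1 → C_0 is given by ∂[p,q] = [q] − [p]. For instance
  ∂[0,1] = [1] − [0].
The 6×15 boundary matrix has rank 5 and Smith normal form diag(1,1,1,1,1).

The boundary map ∂_2: C_2 → C_1 sends each 2-simplex [p,q,r] to [q,r] − [p,r] + [p,q]. For instance
  ∂[0,1,3] = [1,3] − [0,3] + [0,1],
  ∂[2,3,5] = [3,5] − [2,5] + [2,3].
As a 15×10 matrix over Z this has rank 10, with invariant factors (1,1,1,1,1,1,1,1,1,2).

From H_k ≅ ker(∂_k) / im(∂_{k+1}) we obtain:

  H_0: rank C_0 − rank ∂_1 = 6 − 5 = 1, and the invariant factors of ∂_1 are all 1, so H_0 = Z.
  H_1: rank ker ∂_1 − rank ∂_2 = (15 − 5) − 10 = 0, and ∂_2 has invariant factor 2 > 1, so H_1 = Z_2.
  H_2: rank ker ∂_2 − rank ∂_3 = (10 − 10) − 0 = 0, and there is no ∂_3, so H_2 = 0.

(K is a triangulation of the real projective plane RP^2.)

H_0 ≅ Z,  H_1 ≅ Z_2,  H_2 = 0.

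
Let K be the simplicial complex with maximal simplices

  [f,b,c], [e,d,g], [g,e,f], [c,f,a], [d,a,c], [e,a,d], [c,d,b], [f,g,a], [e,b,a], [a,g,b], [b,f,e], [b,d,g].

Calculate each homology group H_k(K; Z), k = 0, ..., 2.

H_0 = Z,  H_1 = Z/2,  H_2 = 0.

Order the vertices as a < b < c < d < e < f < g. Listing each simplex with vertices in this order, K has dimension 2 with simplices:

  0-simplices (7): a, b, c, d, e, f, g
  1-simplices (18): ab, ac, ad, ae, af, ag, bc, bd, be, bf, bg, cd, cf, de, dg, ef, eg, fg
  2-simplices (12): abe, abg, acd, acf, ade, afg, bcd, bcf, bdg, bef, deg, efg

Hence C_0 ≅ Z^7, C_1 ≅ Z^18, C_2 ≅ Z^12.

The boundary map ∂_1: C_1 → C_0 maps an edge to its endpoints' difference, ∂[p,q] = q − p.
This gives a 7×18 integer matrix of rank 6; reducing to Smith normal form yields diagonal entries (1,1,1,1,1,1).

The boundary map ∂_2: C_2 → C_1 maps a triangle to the signed sum of its edges. For instance
  ∂afg = fg − ag + af,
  ∂abe = be − ae + ab.
As a 18×12 matrix over Z this has rank 12, with invariant factors (1,1,1,1,1,1,1,1,1,1,1,2).

Now H_k = ker ∂_k / im ∂_{k+1}, so:

  H_0: rank C_0 − rank ∂_1 = 7 − 6 = 1, and the invariant factors of ∂_1 are all 1, so H_0 = Z.
  H_1: rank ker ∂_1 − rank ∂_2 = (18 − 6) − 12 = 0, and ∂_2 has invariant factor 2 > 1, so H_1 = Z/2.
  H_2: rank ker ∂_2 − rank ∂_3 = (12 − 12) − 0 = 0, and there is no ∂_3, so H_2 = 0.

(K is a triangulation of the real projective plane RP^2.)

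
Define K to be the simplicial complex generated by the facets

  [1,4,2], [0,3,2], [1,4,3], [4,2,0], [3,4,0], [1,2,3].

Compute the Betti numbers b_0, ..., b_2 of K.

Order the vertices as 0 < 1 < 2 < 3 < 4. Listing each simplex with vertices in this order, K has dimension 2 with simplices:

  0-simplices (5): [0], [1], [2], [3], [4]
  1-simplices (9): [0,2], [0,3], [0,4], [1,2], [1,3], [1,4], [2,3], [2,4], [3,4]
  2-simplices (6): [0,2,3], [0,2,4], [0,3,4], [1,2,3], [1,2,4], [1,3,4]

so the chain groups are C_0 ≅ Z^5, C_1 ≅ Z^9, C_2 ≅ Z^6.

The boundary map ∂_1: C_1 → C_0 maps an edge to its endpoints' difference, ∂[p,q] = q − p.
This gives a 5×9 integer matrix of rank 4; reducing to Smith normal form yields diagonal entries (1,1,1,1).

∂_2: C_2 → C_1 sends each 2-simplex [p,q,r] to [q,r] − [p,r] + [p,q]. For instance
  ∂[1,2,3] = [2,3] − [1,3] + [1,2],
  ∂[0,2,3] = [2,3] − [0,3] + [0,2].
This gives a 9×6 integer matrix of rank 5; reducing to Smith normal form yields diagonal entries (1,1,1,1,1).

Now H_k = ker ∂_k / im ∂_{k+1}, so:

  H_0: rank C_0 − rank ∂_1 = 5 − 4 = 1, and the invariant factors of ∂_1 are all 1, so H_0 ≅ Z.
  H_1: rank ker ∂_1 − rank ∂_2 = (9 − 4) − 5 = 0, and the invariant factors of ∂_2 are all 1, so H_1 ≅ 0.
  H_2: rank ker ∂_2 − rank ∂_3 = (6 − 5) − 0 = 1, and there is no ∂_3, so H_2 ≅ Z.

Hence the Betti numbers are b_0 = 1, b_1 = 0, b_2 = 1.

b_0 = 1, b_1 = 0, b_2 = 1.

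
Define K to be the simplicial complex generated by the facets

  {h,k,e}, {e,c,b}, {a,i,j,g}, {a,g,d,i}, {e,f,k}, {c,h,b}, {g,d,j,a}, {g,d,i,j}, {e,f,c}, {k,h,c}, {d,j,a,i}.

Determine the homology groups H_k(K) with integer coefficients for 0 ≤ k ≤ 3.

Order the vertices as a < b < c < d < e < f < g < h < i < j < k. Listing each simplex with vertices in this order, K has dimension 3 with simplices:

  0-simplices (11): a, b, c, d, e, f, g, h, i, j, k
  1-simplices (22): ad, ag, ai, aj, bc, be, bh, ce, cf, ch, ck, dg, di, dj, ef, eh, ek, fk, gi, gj, hk, ij
  2-simplices (16): adg, adi, adj, agi, agj, aij, bce, bch, cef, chk, dgi, dgj, dij, efk, ehk, gij
  3-simplices (5): adgi, adgj, adij, agij, dgij

giving chain groups C_0 ≅ Z^11, C_1 ≅ Z^22, C_2 ≅ Z^16, C_3 ≅ Z^5.

The boundary map ∂_1: C_1 → C_0 is given by ∂[p,q] = [q] − [p]. For instance
  ∂ai = i − a.
The resulting 11×22 matrix has rank 9, and its Smith normal form has invariant factors (1,1,1,1,1,1,1,1,1).

The boundary map ∂_2: C_2 → C_1 sends each 2-simplex [p,q,r] to [q,r] − [p,r] + [p,q]. For instance
  ∂adg = dg − ag + ad,
  ∂dgj = gj − dj + dg.
The 22×16 boundary matrix has rank 12 and Smith normal form diag(1,1,1,1,1,1,1,1,1,1,1,1).

∂_3: C_3 → C_2 sends each 3-simplex σ to the alternating sum Σ_i (−1)^i (σ with its i-th vertex removed). For instance
  ∂agij = gij − aij + agj − agi,
  ∂adgi = dgi − agi + adi − adg.
The 16×5 boundary matrix has rank 4 and Smith normal form diag(1,1,1,1).

From H_k ≅ ker(∂_k) / im(∂_{k+1}) we obtain:

  H_0: rank C_0 − rank ∂_1 = 11 − 9 = 2, and the invariant factors of ∂_1 are all 1, so H_0 = Z^2.
  H_1: rank ker ∂_1 − rank ∂_2 = (22 − 9) − 12 = 1, and the invariant factors of ∂_2 are all 1, so H_1 = Z.
  H_2: rank ker ∂_2 − rank ∂_3 = (16 − 12) − 4 = 0, and the invariant factors of ∂_3 are all 1, so H_2 = 0.
  H_3: rank ker ∂_3 − rank ∂_4 = (5 − 4) − 0 = 1, and there is no ∂_4, so H_3 = Z.

H_0 = Z^2,  H_1 = Z,  H_2 = 0,  H_3 = Z.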